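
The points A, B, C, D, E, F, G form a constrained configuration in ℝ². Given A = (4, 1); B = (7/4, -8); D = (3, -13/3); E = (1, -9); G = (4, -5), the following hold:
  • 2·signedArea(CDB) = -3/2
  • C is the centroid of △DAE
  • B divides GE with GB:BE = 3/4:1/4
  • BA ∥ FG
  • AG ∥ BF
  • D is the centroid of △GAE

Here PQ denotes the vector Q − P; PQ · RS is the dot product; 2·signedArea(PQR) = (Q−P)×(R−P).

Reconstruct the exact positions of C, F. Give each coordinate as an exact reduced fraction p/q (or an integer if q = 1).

C = (8/3, -37/9)
F = (7/4, -14)

1. C_x = 8/3  [C is the centroid of △DAE]
2. C_y = -37/9  [C is the centroid of △DAE]
   → C = (8/3, -37/9)
3. F_x = 7/4  [BA ∥ FG ∩ AG ∥ BF]
4. F_y = -14  [BA ∥ FG ∩ AG ∥ BF]
   → F = (7/4, -14)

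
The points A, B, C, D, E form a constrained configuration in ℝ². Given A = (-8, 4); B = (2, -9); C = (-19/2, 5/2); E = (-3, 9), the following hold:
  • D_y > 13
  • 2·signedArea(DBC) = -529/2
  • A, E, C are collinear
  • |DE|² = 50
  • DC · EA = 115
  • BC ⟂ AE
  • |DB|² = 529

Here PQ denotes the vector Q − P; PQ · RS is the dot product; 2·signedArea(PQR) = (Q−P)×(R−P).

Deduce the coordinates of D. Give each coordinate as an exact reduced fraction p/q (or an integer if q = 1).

D = (2, 14)

1. D_x = 2  [line -23/2·x + -23/2·y + 184 = 0 ∩ |DB|² = 529]
2. D_y = 14  [line -23/2·x + -23/2·y + 184 = 0 ∩ |DB|² = 529]
   → D = (2, 14)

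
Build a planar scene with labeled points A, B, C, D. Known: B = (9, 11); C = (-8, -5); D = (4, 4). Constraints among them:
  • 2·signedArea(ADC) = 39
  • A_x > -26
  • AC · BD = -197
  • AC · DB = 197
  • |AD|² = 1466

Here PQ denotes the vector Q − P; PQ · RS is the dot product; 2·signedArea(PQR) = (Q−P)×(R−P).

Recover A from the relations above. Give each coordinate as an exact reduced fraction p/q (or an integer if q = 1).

1. A_x = -25  [AC · DB = 197 ∩ 2·signedArea(ADC) = 39]
2. A_y = -21  [AC · DB = 197 ∩ 2·signedArea(ADC) = 39]
   → A = (-25, -21)

A = (-25, -21)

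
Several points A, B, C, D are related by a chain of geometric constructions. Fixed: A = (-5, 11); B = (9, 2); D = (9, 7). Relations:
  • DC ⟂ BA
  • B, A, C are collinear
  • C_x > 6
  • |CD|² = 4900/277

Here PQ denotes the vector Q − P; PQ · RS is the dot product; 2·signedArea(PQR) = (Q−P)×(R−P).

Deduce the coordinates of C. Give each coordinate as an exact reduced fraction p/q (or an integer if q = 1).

C = (1863/277, 959/277)

1. C_x = 1863/277  [B, A, C are collinear ∩ DC ⟂ BA]
2. C_y = 959/277  [B, A, C are collinear ∩ DC ⟂ BA]
   → C = (1863/277, 959/277)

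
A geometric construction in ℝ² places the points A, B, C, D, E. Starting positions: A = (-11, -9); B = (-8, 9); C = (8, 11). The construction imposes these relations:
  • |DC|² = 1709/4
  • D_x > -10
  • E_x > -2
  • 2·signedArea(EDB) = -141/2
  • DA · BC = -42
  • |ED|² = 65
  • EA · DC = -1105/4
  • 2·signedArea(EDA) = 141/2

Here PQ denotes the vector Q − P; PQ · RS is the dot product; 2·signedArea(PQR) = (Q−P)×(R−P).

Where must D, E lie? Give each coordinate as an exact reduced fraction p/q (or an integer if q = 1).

1. D_x = -19/2  [line -16·x + -2·y + -152 = 0 ∩ |DC|² = 1709/4]
2. D_y = 0  [line -16·x + -2·y + -152 = 0 ∩ |DC|² = 1709/4]
   → D = (-19/2, 0)
3. E_x = -3/2  [2·signedArea(EDB) = -141/2 ∩ EA · DC = -1105/4]
4. E_y = 1  [2·signedArea(EDB) = -141/2 ∩ EA · DC = -1105/4]
   → E = (-3/2, 1)

D = (-19/2, 0)
E = (-3/2, 1)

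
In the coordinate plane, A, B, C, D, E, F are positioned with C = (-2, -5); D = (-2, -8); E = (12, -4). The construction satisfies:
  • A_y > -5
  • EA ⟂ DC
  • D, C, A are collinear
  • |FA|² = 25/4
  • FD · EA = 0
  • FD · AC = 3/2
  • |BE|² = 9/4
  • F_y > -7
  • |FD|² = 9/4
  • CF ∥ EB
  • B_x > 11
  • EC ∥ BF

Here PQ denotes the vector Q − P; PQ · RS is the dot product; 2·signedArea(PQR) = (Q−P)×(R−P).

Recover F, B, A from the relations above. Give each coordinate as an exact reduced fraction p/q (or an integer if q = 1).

1. A_x = -2  [D, C, A are collinear ∩ EA ⟂ DC]
2. A_y = -4  [D, C, A are collinear ∩ EA ⟂ DC]
   → A = (-2, -4)
3. F_x = -2  [FD · EA = 0 ∩ FD · AC = 3/2]
4. F_y = -13/2  [FD · EA = 0 ∩ FD · AC = 3/2]
   → F = (-2, -13/2)
5. B_x = 12  [EC ∥ BF ∩ CF ∥ EB]
6. B_y = -11/2  [EC ∥ BF ∩ CF ∥ EB]
   → B = (12, -11/2)

A = (-2, -4)
B = (12, -11/2)
F = (-2, -13/2)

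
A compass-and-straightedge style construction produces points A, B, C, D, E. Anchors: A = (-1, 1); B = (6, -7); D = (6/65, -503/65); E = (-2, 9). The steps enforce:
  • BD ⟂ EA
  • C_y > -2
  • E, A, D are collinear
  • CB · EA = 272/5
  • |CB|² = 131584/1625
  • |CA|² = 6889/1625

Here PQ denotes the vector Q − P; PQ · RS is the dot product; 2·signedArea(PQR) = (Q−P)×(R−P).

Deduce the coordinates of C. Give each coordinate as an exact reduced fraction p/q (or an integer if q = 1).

C = (-242/325, -339/325)

1. C_x = -242/325  [line -1·x + 8·y + 38/5 = 0 ∩ |CA|² = 6889/1625]
2. C_y = -339/325  [line -1·x + 8·y + 38/5 = 0 ∩ |CA|² = 6889/1625]
   → C = (-242/325, -339/325)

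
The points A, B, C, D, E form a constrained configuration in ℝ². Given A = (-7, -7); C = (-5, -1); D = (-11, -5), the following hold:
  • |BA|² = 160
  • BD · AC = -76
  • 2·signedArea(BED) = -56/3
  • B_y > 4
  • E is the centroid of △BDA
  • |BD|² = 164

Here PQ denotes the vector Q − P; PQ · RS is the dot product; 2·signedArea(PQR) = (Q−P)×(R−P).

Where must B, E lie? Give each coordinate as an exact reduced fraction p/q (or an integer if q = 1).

1. B_x = -3  [line -2·x + -6·y + 24 = 0 ∩ |BA|² = 160]
2. B_y = 5  [line -2·x + -6·y + 24 = 0 ∩ |BA|² = 160]
   → B = (-3, 5)
3. E_x = -7  [2·signedArea(BED) = -56/3 ∩ E is the centroid of △BDA]
4. E_y = -7/3  [2·signedArea(BED) = -56/3 ∩ E is the centroid of △BDA]
   → E = (-7, -7/3)

B = (-3, 5)
E = (-7, -7/3)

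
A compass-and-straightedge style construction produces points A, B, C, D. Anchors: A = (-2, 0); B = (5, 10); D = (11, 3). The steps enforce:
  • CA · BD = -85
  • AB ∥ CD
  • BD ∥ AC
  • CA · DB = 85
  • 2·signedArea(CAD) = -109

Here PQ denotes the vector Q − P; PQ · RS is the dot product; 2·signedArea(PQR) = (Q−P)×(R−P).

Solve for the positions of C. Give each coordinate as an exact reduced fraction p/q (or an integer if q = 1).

1. C_x = 4  [AB ∥ CD ∩ BD ∥ AC]
2. C_y = -7  [AB ∥ CD ∩ BD ∥ AC]
   → C = (4, -7)

C = (4, -7)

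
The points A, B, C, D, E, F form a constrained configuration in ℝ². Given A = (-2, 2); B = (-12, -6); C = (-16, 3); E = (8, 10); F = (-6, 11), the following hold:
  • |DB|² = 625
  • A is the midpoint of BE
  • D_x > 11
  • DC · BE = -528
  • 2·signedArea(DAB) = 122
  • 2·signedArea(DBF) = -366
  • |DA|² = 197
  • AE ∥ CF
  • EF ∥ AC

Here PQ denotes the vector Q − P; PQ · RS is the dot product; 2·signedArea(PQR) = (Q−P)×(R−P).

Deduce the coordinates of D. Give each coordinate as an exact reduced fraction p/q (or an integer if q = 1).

D = (12, 1)

1. D_x = 12  [2·signedArea(DAB) = 122 ∩ 2·signedArea(DBF) = -366]
2. D_y = 1  [2·signedArea(DAB) = 122 ∩ 2·signedArea(DBF) = -366]
   → D = (12, 1)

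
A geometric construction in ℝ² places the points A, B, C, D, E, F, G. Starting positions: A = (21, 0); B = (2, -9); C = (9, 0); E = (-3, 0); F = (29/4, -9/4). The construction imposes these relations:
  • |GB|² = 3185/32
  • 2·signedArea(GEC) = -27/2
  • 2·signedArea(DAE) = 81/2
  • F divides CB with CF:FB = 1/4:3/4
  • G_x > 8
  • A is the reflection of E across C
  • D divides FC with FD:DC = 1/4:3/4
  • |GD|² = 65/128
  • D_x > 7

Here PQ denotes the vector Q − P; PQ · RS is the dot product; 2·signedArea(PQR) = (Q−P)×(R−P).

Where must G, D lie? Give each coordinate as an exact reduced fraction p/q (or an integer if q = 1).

1. G_y = -9/8  [2·signedArea(GEC) = -27/2]
2. G_x = 65/8  [|GB|² = 3185/32]
   → G = (65/8, -9/8)
3. D_x = 123/16  [D divides FC with FD:DC = 1/4:3/4]
4. D_y = -27/16  [D divides FC with FD:DC = 1/4:3/4]
   → D = (123/16, -27/16)

D = (123/16, -27/16)
G = (65/8, -9/8)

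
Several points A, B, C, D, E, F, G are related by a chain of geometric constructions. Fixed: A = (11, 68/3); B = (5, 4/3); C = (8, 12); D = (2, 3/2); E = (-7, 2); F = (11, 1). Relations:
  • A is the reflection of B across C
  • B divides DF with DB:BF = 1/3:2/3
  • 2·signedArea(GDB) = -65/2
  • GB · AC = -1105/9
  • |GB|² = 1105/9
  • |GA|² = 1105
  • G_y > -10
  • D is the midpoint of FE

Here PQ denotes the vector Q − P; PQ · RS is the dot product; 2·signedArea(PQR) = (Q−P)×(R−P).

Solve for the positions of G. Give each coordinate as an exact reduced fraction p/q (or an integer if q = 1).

1. G_x = 2  [GB · AC = -1105/9 ∩ 2·signedArea(GDB) = -65/2]
2. G_y = -28/3  [GB · AC = -1105/9 ∩ 2·signedArea(GDB) = -65/2]
   → G = (2, -28/3)

G = (2, -28/3)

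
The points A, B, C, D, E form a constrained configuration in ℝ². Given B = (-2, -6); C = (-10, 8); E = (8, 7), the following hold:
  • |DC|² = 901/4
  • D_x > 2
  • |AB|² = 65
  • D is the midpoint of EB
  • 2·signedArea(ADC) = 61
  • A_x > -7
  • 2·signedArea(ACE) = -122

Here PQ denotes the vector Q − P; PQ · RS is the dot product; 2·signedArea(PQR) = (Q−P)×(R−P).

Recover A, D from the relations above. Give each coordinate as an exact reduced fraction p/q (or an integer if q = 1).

1. D_x = 3  [D is the midpoint of EB]
2. D_y = 1/2  [D is the midpoint of EB]
   → D = (3, 1/2)
3. A_x = -6  [2·signedArea(ACE) = -122 ∩ 2·signedArea(ADC) = 61]
4. A_y = 1  [2·signedArea(ACE) = -122 ∩ 2·signedArea(ADC) = 61]
   → A = (-6, 1)

A = (-6, 1)
D = (3, 1/2)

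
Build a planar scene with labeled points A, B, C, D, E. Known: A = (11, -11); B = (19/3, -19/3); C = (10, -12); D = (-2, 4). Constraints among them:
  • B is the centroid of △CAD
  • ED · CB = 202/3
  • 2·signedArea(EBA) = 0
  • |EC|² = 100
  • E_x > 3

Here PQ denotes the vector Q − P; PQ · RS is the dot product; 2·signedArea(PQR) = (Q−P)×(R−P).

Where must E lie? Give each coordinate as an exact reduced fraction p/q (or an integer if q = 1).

1. E_x = 4  [2·signedArea(EBA) = 0 ∩ ED · CB = 202/3]
2. E_y = -4  [2·signedArea(EBA) = 0 ∩ ED · CB = 202/3]
   → E = (4, -4)

E = (4, -4)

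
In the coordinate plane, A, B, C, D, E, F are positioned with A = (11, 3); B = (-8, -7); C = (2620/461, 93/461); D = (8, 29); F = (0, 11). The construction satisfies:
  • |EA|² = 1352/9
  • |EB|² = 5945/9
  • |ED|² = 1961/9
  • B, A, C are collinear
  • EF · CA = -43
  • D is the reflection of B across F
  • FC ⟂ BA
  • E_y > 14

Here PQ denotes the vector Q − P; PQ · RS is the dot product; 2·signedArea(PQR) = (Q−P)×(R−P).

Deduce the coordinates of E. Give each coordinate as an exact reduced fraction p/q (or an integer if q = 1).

1. E_x = 19/3  [line -2451/461·x + -1290/461·y + 34013/461 = 0 ∩ |EA|² = 1352/9]
2. E_y = 43/3  [line -2451/461·x + -1290/461·y + 34013/461 = 0 ∩ |EA|² = 1352/9]
   → E = (19/3, 43/3)

E = (19/3, 43/3)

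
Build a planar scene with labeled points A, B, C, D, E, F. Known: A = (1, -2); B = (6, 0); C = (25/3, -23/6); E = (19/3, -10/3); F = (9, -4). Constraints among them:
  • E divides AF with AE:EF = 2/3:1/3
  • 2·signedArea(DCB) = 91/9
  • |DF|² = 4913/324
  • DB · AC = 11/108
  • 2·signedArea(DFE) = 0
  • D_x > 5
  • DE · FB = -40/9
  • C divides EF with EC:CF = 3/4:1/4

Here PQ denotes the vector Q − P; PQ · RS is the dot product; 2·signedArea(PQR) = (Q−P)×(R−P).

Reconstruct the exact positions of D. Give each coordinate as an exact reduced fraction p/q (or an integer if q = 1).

D = (47/9, -55/18)

1. D_x = 47/9  [2·signedArea(DFE) = 0 ∩ DE · FB = -40/9]
2. D_y = -55/18  [2·signedArea(DFE) = 0 ∩ DE · FB = -40/9]
   → D = (47/9, -55/18)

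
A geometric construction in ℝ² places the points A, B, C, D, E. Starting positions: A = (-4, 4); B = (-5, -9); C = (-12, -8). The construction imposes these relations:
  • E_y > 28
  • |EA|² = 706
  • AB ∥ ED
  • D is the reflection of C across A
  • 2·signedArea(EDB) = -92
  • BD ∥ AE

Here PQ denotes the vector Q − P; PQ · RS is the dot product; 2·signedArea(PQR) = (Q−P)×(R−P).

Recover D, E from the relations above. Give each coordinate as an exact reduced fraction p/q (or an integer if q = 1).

1. D_x = 4  [D is the reflection of C across A]
2. D_y = 16  [D is the reflection of C across A]
   → D = (4, 16)
3. E_x = 5  [AB ∥ ED ∩ BD ∥ AE]
4. E_y = 29  [AB ∥ ED ∩ BD ∥ AE]
   → E = (5, 29)

D = (4, 16)
E = (5, 29)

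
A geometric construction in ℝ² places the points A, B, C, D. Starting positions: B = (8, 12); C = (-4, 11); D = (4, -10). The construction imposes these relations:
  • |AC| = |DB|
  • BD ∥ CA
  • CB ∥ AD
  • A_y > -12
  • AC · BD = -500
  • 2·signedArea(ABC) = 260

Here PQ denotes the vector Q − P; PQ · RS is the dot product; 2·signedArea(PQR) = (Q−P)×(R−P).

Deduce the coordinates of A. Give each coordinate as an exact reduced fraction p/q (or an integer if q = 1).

1. A_x = -8  [CB ∥ AD ∩ BD ∥ CA]
2. A_y = -11  [CB ∥ AD ∩ BD ∥ CA]
   → A = (-8, -11)

A = (-8, -11)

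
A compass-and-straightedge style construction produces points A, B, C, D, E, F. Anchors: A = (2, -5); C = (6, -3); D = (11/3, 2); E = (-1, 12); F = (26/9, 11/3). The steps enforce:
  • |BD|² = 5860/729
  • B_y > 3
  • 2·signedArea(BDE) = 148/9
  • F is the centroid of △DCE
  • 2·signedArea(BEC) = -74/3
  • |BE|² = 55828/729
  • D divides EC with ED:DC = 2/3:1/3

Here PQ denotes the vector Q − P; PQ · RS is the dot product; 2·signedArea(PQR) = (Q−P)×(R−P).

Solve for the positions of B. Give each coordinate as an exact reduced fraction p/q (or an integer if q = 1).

B = (35/27, 32/9)

1. B_x = 35/27  [line 15·x + 7·y + -133/3 = 0 ∩ |BD|² = 5860/729]
2. B_y = 32/9  [line 15·x + 7·y + -133/3 = 0 ∩ |BD|² = 5860/729]
   → B = (35/27, 32/9)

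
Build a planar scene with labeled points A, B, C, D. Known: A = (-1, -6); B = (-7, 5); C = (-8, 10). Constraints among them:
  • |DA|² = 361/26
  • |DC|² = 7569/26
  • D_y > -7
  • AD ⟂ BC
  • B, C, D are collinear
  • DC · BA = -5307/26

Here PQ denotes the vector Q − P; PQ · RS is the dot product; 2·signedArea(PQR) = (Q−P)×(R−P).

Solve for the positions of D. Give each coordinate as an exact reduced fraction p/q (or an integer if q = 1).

D = (-121/26, -175/26)

1. D_x = -121/26  [B, C, D are collinear ∩ AD ⟂ BC]
2. D_y = -175/26  [B, C, D are collinear ∩ AD ⟂ BC]
   → D = (-121/26, -175/26)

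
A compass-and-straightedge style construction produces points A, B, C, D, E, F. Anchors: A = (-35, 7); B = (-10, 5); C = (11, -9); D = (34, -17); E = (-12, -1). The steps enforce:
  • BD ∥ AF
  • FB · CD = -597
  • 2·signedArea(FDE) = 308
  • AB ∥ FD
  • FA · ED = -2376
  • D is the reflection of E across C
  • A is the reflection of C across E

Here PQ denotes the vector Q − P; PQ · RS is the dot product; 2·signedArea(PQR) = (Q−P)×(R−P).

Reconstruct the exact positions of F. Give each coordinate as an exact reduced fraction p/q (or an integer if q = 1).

F = (9, -15)

1. F_x = 9  [AB ∥ FD ∩ BD ∥ AF]
2. F_y = -15  [AB ∥ FD ∩ BD ∥ AF]
   → F = (9, -15)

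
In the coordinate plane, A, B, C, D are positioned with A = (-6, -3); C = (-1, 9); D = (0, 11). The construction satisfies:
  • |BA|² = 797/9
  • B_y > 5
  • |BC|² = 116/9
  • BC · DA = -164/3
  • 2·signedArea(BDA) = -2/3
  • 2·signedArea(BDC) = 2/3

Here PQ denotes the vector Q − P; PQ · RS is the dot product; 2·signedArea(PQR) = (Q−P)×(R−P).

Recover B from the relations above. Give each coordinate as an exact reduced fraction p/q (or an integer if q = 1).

B = (-7/3, 17/3)

1. B_x = -7/3  [2·signedArea(BDC) = 2/3 ∩ BC · DA = -164/3]
2. B_y = 17/3  [2·signedArea(BDC) = 2/3 ∩ BC · DA = -164/3]
   → B = (-7/3, 17/3)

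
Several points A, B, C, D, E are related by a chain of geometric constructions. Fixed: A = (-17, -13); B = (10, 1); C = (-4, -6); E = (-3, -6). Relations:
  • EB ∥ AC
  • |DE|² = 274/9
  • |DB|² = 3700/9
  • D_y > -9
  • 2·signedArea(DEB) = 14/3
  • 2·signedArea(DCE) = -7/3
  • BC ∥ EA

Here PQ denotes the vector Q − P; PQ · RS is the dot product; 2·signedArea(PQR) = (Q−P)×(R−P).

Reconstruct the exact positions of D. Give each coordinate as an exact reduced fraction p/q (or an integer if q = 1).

D = (-8, -25/3)

1. D_x = -8  [2·signedArea(DEB) = 14/3 ∩ 2·signedArea(DCE) = -7/3]
2. D_y = -25/3  [2·signedArea(DEB) = 14/3 ∩ 2·signedArea(DCE) = -7/3]
   → D = (-8, -25/3)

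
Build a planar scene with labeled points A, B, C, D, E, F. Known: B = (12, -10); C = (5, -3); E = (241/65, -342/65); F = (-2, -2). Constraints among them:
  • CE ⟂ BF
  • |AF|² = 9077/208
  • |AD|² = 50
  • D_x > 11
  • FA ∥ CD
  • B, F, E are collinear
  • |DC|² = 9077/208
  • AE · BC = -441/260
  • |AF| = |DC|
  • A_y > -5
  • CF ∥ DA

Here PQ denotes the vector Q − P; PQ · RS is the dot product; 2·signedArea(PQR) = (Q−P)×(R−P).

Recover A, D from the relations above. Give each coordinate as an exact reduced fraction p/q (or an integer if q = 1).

A = (262/65, -1221/260)
D = (717/65, -1481/260)

1. A_x = 262/65  [line 7·x + -7·y + -15883/260 = 0 ∩ |AF|² = 9077/208]
2. A_y = -1221/260  [line 7·x + -7·y + -15883/260 = 0 ∩ |AF|² = 9077/208]
   → A = (262/65, -1221/260)
3. D_x = 717/65  [CF ∥ DA ∩ FA ∥ CD]
4. D_y = -1481/260  [CF ∥ DA ∩ FA ∥ CD]
   → D = (717/65, -1481/260)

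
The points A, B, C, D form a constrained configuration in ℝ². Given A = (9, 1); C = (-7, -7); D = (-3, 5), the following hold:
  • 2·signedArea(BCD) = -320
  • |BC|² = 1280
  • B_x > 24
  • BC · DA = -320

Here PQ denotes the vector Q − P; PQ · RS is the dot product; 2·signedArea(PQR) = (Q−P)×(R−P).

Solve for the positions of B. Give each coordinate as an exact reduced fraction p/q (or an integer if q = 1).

B = (25, 9)

1. B_x = 25  [line -12·x + 4·y + 264 = 0 ∩ |BC|² = 1280]
2. B_y = 9  [line -12·x + 4·y + 264 = 0 ∩ |BC|² = 1280]
   → B = (25, 9)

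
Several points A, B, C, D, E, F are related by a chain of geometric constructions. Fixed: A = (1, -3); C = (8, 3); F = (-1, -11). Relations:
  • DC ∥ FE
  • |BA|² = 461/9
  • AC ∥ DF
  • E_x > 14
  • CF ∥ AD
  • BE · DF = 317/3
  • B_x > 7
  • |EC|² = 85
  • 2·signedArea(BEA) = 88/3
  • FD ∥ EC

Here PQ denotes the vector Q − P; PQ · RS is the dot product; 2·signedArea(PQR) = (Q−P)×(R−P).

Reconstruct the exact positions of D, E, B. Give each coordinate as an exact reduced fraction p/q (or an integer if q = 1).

1. D_x = -8  [AC ∥ DF ∩ CF ∥ AD]
2. D_y = -17  [AC ∥ DF ∩ CF ∥ AD]
   → D = (-8, -17)
3. E_x = 15  [FD ∥ EC ∩ DC ∥ FE]
4. E_y = 9  [FD ∥ EC ∩ DC ∥ FE]
   → E = (15, 9)
5. B_x = 22/3  [2·signedArea(BEA) = 88/3 ∩ BE · DF = 317/3]
6. B_y = 1/3  [2·signedArea(BEA) = 88/3 ∩ BE · DF = 317/3]
   → B = (22/3, 1/3)

B = (22/3, 1/3)
D = (-8, -17)
E = (15, 9)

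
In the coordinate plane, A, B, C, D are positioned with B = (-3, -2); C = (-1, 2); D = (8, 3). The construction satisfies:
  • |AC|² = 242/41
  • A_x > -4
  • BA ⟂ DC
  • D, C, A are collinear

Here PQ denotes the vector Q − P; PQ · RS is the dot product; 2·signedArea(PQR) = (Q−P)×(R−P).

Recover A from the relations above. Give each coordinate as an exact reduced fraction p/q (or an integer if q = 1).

1. A_x = -140/41  [D, C, A are collinear ∩ BA ⟂ DC]
2. A_y = 71/41  [D, C, A are collinear ∩ BA ⟂ DC]
   → A = (-140/41, 71/41)

A = (-140/41, 71/41)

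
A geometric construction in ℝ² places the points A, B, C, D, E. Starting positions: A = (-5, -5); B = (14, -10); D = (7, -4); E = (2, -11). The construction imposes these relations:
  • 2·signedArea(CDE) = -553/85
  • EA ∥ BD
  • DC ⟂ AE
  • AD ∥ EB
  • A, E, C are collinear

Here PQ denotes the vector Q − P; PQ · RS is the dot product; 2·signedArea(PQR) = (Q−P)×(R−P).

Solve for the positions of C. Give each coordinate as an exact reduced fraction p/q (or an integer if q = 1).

1. C_x = 121/85  [A, E, C are collinear ∩ DC ⟂ AE]
2. C_y = -893/85  [A, E, C are collinear ∩ DC ⟂ AE]
   → C = (121/85, -893/85)

C = (121/85, -893/85)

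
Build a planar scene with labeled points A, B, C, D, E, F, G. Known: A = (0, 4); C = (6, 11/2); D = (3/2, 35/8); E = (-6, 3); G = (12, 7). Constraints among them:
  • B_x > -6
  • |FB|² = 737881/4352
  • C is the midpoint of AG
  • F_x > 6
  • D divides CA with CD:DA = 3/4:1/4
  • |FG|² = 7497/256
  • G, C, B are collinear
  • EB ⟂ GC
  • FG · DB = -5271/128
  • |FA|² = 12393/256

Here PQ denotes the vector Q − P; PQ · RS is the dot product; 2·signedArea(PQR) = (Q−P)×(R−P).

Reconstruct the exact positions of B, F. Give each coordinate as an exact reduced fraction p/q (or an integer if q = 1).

1. B_x = -100/17  [G, C, B are collinear ∩ EB ⟂ GC]
2. B_y = 43/17  [G, C, B are collinear ∩ EB ⟂ GC]
   → B = (-100/17, 43/17)
3. F_x = 27/4  [line 251/34·x + 251/136·y + -131273/2176 = 0 ∩ |FG|² = 7497/256]
4. F_y = 91/16  [line 251/34·x + 251/136·y + -131273/2176 = 0 ∩ |FG|² = 7497/256]
   → F = (27/4, 91/16)

B = (-100/17, 43/17)
F = (27/4, 91/16)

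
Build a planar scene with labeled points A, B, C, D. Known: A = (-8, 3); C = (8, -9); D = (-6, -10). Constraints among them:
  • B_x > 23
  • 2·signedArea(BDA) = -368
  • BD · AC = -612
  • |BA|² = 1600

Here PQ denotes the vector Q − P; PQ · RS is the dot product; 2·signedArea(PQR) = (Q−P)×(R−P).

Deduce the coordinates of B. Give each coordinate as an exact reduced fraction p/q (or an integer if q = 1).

1. B_x = 24  [2·signedArea(BDA) = -368 ∩ BD · AC = -612]
2. B_y = -21  [2·signedArea(BDA) = -368 ∩ BD · AC = -612]
   → B = (24, -21)

B = (24, -21)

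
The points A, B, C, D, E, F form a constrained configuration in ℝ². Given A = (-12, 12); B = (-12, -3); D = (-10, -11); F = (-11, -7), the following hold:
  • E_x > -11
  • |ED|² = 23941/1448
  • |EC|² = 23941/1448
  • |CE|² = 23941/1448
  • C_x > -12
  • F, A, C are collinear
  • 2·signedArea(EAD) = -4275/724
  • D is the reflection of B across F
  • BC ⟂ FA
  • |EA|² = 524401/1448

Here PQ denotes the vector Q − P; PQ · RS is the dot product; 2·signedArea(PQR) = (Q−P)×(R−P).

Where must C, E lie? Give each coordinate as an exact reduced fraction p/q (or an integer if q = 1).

1. C_x = -4059/362  [F, A, C are collinear ∩ BC ⟂ FA]
2. C_y = -1071/362  [F, A, C are collinear ∩ BC ⟂ FA]
   → C = (-4059/362, -1071/362)
3. E_x = -7679/724  [line 23·x + 2·y + 186723/724 = 0 ∩ |EA|² = 524401/1448]
4. E_y = -5053/724  [line 23·x + 2·y + 186723/724 = 0 ∩ |EA|² = 524401/1448]
   → E = (-7679/724, -5053/724)

C = (-4059/362, -1071/362)
E = (-7679/724, -5053/724)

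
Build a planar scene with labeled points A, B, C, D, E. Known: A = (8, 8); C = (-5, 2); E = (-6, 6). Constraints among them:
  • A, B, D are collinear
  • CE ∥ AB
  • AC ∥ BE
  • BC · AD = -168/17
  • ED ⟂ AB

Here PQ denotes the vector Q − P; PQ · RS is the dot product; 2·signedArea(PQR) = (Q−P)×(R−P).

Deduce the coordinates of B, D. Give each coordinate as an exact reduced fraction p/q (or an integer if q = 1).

1. B_x = 7  [AC ∥ BE ∩ CE ∥ AB]
2. B_y = 12  [AC ∥ BE ∩ CE ∥ AB]
   → B = (7, 12)
3. D_x = 130/17  [A, B, D are collinear ∩ ED ⟂ AB]
4. D_y = 160/17  [A, B, D are collinear ∩ ED ⟂ AB]
   → D = (130/17, 160/17)

B = (7, 12)
D = (130/17, 160/17)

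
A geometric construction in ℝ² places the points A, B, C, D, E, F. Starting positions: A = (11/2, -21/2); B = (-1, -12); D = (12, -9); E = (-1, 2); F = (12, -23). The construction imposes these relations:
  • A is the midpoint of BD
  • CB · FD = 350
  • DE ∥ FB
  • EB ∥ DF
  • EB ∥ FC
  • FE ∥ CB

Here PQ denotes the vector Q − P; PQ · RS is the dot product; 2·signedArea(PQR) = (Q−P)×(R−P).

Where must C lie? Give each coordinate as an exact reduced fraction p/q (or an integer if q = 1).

1. C_x = 12  [FE ∥ CB ∩ EB ∥ FC]
2. C_y = -37  [FE ∥ CB ∩ EB ∥ FC]
   → C = (12, -37)

C = (12, -37)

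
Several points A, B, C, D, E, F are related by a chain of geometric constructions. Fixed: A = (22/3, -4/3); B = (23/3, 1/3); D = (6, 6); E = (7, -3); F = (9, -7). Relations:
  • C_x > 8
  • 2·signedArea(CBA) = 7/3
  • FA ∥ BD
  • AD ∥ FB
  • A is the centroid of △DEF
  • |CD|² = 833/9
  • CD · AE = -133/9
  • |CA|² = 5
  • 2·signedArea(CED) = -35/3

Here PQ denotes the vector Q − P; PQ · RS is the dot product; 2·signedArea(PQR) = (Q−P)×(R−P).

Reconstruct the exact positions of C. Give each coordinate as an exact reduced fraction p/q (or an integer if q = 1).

1. C_x = 25/3  [2·signedArea(CBA) = 7/3 ∩ CD · AE = -133/9]
2. C_y = -10/3  [2·signedArea(CBA) = 7/3 ∩ CD · AE = -133/9]
   → C = (25/3, -10/3)

C = (25/3, -10/3)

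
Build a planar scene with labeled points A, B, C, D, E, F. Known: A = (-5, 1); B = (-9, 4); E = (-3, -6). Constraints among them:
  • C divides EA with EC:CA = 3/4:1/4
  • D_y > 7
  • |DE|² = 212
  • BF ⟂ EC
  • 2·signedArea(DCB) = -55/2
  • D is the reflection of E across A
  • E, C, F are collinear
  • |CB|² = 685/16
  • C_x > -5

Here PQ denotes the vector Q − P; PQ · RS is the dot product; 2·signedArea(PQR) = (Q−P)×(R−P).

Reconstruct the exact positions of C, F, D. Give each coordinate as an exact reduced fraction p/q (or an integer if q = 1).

1. C_x = -9/2  [C divides EA with EC:CA = 3/4:1/4]
2. C_y = -3/4  [C divides EA with EC:CA = 3/4:1/4]
   → C = (-9/2, -3/4)
3. F_x = -323/53  [E, C, F are collinear ∩ BF ⟂ EC]
4. F_y = 256/53  [E, C, F are collinear ∩ BF ⟂ EC]
   → F = (-323/53, 256/53)
5. D_x = -7  [D is the reflection of E across A]
6. D_y = 8  [D is the reflection of E across A]
   → D = (-7, 8)

C = (-9/2, -3/4)
D = (-7, 8)
F = (-323/53, 256/53)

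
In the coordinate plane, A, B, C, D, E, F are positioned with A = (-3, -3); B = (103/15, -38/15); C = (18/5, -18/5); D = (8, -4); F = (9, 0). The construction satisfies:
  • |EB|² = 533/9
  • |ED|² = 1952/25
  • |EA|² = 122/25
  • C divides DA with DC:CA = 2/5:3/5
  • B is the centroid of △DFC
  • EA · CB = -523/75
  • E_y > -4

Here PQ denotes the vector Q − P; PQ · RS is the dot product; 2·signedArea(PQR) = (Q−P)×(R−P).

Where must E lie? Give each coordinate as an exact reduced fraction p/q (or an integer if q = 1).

1. E_x = -4/5  [line -49/15·x + -16/15·y + -452/75 = 0 ∩ |ED|² = 1952/25]
2. E_y = -16/5  [line -49/15·x + -16/15·y + -452/75 = 0 ∩ |ED|² = 1952/25]
   → E = (-4/5, -16/5)

E = (-4/5, -16/5)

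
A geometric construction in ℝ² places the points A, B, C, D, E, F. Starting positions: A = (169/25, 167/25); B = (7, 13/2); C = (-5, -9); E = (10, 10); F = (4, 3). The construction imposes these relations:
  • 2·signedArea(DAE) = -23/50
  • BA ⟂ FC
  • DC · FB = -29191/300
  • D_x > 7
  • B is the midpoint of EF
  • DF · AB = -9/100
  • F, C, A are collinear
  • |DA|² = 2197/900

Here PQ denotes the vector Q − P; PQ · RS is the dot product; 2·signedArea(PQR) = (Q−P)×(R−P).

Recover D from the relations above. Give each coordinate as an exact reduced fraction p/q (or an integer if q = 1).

1. D_x = 198/25  [DF · AB = -9/100 ∩ DC · FB = -29191/300]
2. D_y = 1159/150  [DF · AB = -9/100 ∩ DC · FB = -29191/300]
   → D = (198/25, 1159/150)

D = (198/25, 1159/150)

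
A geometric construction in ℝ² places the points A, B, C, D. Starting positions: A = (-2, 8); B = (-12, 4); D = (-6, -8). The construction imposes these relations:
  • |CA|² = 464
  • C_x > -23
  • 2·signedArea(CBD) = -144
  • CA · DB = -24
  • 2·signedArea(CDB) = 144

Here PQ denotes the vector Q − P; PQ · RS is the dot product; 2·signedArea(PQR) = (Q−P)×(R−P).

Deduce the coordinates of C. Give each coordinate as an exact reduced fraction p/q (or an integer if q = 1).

C = (-22, 0)

1. C_x = -22  [2·signedArea(CBD) = -144 ∩ CA · DB = -24]
2. C_y = 0  [2·signedArea(CBD) = -144 ∩ CA · DB = -24]
   → C = (-22, 0)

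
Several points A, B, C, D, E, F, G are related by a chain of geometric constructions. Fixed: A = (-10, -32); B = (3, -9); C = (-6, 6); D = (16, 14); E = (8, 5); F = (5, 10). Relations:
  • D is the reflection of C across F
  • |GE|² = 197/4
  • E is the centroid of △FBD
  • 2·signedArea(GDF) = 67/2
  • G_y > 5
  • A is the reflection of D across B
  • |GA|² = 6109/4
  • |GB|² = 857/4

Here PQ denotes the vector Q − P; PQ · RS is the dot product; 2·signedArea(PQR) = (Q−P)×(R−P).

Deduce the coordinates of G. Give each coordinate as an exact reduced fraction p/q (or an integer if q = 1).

G = (1, 11/2)

1. G_x = 1  [line 4·x + -11·y + 113/2 = 0 ∩ |GB|² = 857/4]
2. G_y = 11/2  [line 4·x + -11·y + 113/2 = 0 ∩ |GB|² = 857/4]
   → G = (1, 11/2)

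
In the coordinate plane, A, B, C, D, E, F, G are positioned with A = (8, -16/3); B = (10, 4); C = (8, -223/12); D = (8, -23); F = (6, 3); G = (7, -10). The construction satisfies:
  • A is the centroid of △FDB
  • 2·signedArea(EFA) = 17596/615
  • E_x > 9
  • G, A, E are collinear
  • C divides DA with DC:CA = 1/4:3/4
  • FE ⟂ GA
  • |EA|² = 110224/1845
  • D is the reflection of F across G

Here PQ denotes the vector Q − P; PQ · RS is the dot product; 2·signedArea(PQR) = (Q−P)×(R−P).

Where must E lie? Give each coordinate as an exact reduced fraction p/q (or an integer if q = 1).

E = (1972/205, 456/205)

1. E_x = 1972/205  [G, A, E are collinear ∩ FE ⟂ GA]
2. E_y = 456/205  [G, A, E are collinear ∩ FE ⟂ GA]
   → E = (1972/205, 456/205)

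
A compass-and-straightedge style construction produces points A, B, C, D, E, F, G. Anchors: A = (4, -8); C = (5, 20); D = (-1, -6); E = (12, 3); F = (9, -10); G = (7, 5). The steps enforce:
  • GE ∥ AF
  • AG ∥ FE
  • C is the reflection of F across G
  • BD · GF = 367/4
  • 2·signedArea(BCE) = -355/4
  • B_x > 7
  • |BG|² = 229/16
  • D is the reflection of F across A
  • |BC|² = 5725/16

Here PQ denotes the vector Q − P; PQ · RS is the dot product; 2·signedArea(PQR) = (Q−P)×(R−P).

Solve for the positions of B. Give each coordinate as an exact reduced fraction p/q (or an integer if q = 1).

B = (15/2, 5/4)

1. B_x = 15/2  [2·signedArea(BCE) = -355/4 ∩ BD · GF = 367/4]
2. B_y = 5/4  [2·signedArea(BCE) = -355/4 ∩ BD · GF = 367/4]
   → B = (15/2, 5/4)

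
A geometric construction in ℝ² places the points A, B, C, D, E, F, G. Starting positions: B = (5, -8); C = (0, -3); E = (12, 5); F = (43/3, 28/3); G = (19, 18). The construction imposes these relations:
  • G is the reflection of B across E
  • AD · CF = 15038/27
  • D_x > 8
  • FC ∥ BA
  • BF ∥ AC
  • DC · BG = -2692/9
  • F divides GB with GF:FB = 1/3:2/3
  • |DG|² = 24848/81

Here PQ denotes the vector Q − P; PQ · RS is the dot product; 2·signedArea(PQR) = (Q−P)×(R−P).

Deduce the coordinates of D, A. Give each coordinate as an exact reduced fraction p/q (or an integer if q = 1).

A = (-28/3, -61/3)
D = (79/9, 34/9)

1. A_x = -28/3  [BF ∥ AC ∩ FC ∥ BA]
2. A_y = -61/3  [BF ∥ AC ∩ FC ∥ BA]
   → A = (-28/3, -61/3)
3. D_x = 79/9  [DC · BG = -2692/9 ∩ AD · CF = 15038/27]
4. D_y = 34/9  [DC · BG = -2692/9 ∩ AD · CF = 15038/27]
   → D = (79/9, 34/9)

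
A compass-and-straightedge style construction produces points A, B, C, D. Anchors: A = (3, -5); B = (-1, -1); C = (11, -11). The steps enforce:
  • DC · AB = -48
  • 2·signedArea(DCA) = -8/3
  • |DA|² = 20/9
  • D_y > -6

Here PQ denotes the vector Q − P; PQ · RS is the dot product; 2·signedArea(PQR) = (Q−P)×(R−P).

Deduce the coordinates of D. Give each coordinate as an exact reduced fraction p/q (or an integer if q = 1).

1. D_x = 13/3  [DC · AB = -48 ∩ 2·signedArea(DCA) = -8/3]
2. D_y = -17/3  [DC · AB = -48 ∩ 2·signedArea(DCA) = -8/3]
   → D = (13/3, -17/3)

D = (13/3, -17/3)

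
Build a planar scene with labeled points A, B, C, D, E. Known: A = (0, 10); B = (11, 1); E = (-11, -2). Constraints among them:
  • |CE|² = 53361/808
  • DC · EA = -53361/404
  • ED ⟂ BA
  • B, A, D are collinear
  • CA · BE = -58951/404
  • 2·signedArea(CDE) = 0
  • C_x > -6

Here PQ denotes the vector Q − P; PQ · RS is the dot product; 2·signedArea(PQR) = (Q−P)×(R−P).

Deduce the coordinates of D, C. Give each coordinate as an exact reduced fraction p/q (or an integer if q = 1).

1. D_x = -143/202  [B, A, D are collinear ∩ ED ⟂ BA]
2. D_y = 2137/202  [B, A, D are collinear ∩ ED ⟂ BA]
   → D = (-143/202, 2137/202)
3. C_x = -2365/404  [2·signedArea(CDE) = 0 ∩ DC · EA = -53361/404]
4. C_y = 1733/404  [2·signedArea(CDE) = 0 ∩ DC · EA = -53361/404]
   → C = (-2365/404, 1733/404)

C = (-2365/404, 1733/404)
D = (-143/202, 2137/202)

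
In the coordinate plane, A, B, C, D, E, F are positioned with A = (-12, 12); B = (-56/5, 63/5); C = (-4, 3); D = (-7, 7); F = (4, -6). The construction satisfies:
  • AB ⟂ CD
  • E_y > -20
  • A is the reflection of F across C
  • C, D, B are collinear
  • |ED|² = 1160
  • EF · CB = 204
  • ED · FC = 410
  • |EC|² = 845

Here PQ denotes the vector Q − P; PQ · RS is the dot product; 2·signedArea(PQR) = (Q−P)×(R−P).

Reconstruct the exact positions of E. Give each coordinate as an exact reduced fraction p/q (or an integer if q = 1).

E = (15, -19)

1. E_x = 15  [ED · FC = 410 ∩ EF · CB = 204]
2. E_y = -19  [ED · FC = 410 ∩ EF · CB = 204]
   → E = (15, -19)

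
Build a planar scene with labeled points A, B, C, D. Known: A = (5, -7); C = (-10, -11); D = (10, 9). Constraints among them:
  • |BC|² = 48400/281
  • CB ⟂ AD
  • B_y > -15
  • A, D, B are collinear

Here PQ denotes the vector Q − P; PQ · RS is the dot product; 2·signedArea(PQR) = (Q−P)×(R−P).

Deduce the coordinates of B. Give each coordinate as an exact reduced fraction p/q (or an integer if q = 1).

B = (710/281, -4191/281)

1. B_x = 710/281  [A, D, B are collinear ∩ CB ⟂ AD]
2. B_y = -4191/281  [A, D, B are collinear ∩ CB ⟂ AD]
   → B = (710/281, -4191/281)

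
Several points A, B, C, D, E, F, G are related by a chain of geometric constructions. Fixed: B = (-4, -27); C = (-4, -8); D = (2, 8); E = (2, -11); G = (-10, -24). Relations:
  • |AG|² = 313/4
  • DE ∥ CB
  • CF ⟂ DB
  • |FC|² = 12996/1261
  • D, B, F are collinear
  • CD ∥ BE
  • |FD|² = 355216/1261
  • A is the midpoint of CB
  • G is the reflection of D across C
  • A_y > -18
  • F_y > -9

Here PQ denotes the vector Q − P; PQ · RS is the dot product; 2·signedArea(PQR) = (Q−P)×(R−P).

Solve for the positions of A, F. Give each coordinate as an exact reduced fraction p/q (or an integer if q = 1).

1. A_x = -4  [A is the midpoint of CB]
2. A_y = -35/2  [A is the midpoint of CB]
   → A = (-4, -35/2)
3. F_x = -1054/1261  [D, B, F are collinear ∩ CF ⟂ DB]
4. F_y = -10772/1261  [D, B, F are collinear ∩ CF ⟂ DB]
   → F = (-1054/1261, -10772/1261)

A = (-4, -35/2)
F = (-1054/1261, -10772/1261)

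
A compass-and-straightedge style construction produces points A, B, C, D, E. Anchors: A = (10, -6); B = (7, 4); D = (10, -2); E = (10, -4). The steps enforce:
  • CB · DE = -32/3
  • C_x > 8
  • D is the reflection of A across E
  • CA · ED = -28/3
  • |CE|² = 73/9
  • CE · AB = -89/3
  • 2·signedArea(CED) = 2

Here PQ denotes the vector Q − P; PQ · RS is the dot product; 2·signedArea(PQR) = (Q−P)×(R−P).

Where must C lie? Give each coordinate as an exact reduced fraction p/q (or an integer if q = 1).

1. C_x = 9  [CA · ED = -28/3 ∩ CE · AB = -89/3]
2. C_y = -4/3  [CA · ED = -28/3 ∩ CE · AB = -89/3]
   → C = (9, -4/3)

C = (9, -4/3)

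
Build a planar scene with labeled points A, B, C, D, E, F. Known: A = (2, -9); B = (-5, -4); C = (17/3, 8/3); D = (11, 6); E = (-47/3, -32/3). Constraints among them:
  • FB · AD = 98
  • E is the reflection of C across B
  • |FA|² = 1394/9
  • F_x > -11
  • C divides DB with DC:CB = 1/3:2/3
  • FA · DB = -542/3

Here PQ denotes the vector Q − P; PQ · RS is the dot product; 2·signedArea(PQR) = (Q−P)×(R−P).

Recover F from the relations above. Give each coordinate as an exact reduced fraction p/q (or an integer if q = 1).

1. F_x = -31/3  [FB · AD = 98 ∩ FA · DB = -542/3]
2. F_y = -22/3  [FB · AD = 98 ∩ FA · DB = -542/3]
   → F = (-31/3, -22/3)

F = (-31/3, -22/3)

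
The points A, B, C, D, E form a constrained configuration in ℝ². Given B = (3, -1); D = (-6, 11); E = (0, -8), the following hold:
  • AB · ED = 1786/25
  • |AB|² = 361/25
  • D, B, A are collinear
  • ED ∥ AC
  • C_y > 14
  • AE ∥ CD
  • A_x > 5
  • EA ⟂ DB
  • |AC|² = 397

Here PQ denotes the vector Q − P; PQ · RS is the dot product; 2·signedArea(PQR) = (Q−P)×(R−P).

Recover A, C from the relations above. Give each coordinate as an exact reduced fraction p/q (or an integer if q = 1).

A = (132/25, -101/25)
C = (-18/25, 374/25)

1. A_x = 132/25  [D, B, A are collinear ∩ EA ⟂ DB]
2. A_y = -101/25  [D, B, A are collinear ∩ EA ⟂ DB]
   → A = (132/25, -101/25)
3. C_x = -18/25  [AE ∥ CD ∩ ED ∥ AC]
4. C_y = 374/25  [AE ∥ CD ∩ ED ∥ AC]
   → C = (-18/25, 374/25)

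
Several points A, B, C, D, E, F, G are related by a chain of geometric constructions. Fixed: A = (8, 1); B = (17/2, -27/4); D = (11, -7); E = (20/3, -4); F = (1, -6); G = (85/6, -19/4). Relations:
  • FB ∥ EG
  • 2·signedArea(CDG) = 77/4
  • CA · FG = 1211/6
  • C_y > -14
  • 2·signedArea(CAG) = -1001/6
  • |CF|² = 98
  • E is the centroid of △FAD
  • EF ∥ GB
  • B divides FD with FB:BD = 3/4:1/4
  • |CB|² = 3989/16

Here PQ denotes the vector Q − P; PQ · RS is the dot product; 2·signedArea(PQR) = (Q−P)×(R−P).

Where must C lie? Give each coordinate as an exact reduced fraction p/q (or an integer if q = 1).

C = (-6, -13)

1. C_x = -6  [2·signedArea(CDG) = 77/4 ∩ CA · FG = 1211/6]
2. C_y = -13  [2·signedArea(CDG) = 77/4 ∩ CA · FG = 1211/6]
   → C = (-6, -13)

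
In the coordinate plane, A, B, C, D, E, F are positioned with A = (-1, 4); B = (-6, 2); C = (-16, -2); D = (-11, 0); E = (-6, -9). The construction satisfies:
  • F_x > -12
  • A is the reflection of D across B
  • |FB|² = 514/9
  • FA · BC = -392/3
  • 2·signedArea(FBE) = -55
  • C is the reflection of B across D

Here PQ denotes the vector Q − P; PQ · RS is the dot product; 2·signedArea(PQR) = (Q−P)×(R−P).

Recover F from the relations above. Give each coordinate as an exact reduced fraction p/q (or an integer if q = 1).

F = (-11, -11/3)

1. F_x = -11  [FA · BC = -392/3 ∩ 2·signedArea(FBE) = -55]
2. F_y = -11/3  [FA · BC = -392/3 ∩ 2·signedArea(FBE) = -55]
   → F = (-11, -11/3)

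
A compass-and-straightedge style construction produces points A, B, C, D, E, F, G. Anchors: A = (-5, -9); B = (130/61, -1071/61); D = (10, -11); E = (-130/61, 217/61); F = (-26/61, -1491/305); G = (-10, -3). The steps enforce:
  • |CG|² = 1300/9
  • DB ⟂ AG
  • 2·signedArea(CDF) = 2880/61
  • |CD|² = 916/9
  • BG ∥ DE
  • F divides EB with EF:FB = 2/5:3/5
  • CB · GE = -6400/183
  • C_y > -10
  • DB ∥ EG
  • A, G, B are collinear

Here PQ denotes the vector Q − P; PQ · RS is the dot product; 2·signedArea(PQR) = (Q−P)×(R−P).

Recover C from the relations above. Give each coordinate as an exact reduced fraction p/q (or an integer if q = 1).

1. C_x = 0  [2·signedArea(CDF) = 2880/61 ∩ CB · GE = -6400/183]
2. C_y = -29/3  [2·signedArea(CDF) = 2880/61 ∩ CB · GE = -6400/183]
   → C = (0, -29/3)

C = (0, -29/3)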